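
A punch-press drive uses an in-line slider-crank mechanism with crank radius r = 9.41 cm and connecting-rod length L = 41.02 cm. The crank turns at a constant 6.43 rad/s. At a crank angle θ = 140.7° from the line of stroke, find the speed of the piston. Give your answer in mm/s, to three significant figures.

314

ω = 6.43 rad/s
For an in-line slider-crank, x = r cosθ + √(L² − r² sin²θ), so v = −rω sinθ·[1 + r cosθ/√(L² − r² sin²θ)].
With r = 0.0941 m, L = 0.4102 m, θ = 140.7°: √(L² − r² sin²θ) = 0.40585 m.
v = −0.0941·6.43·0.63338·[1 + 0.0941·-0.77384/0.40585] = -0.31447 m/s.
|v| = 0.31447 m/s = 314.47 mm/s.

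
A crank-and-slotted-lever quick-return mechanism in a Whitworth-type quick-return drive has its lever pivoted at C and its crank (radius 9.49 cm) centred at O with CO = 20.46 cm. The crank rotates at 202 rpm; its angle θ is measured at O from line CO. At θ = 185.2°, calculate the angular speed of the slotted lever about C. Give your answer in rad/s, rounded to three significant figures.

17.9

ω = 21.15 rad/s (from 202 rpm).
Crank pin A relative to C: A = (d + r cosθ, r sinθ); lever angle φ = atan2(r sinθ, d + r cosθ).
Differentiating tanφ: φ̇ = rω(d cosθ + r)/(d² + r² + 2dr cosθ).
d² + r² + 2dr cosθ = |CA|² = 0.0121939 m²;  d cosθ + r = -0.10886 m.
|ω_lever| = |0.0949·21.15·-0.10886| / 0.0121939 = 17.921 rad/s.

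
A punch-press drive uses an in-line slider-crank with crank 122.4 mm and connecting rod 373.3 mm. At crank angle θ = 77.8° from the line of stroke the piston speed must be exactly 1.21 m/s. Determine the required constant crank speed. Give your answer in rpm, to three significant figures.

For an in-line slider-crank, |v_piston| = rω|sinθ|·[1 + r cosθ/√(L² − r² sin²θ)].
With r = 0.1224 m, L = 0.3733 m, θ = 77.8°: the bracketed kinematic factor |dx/dθ| = 0.12839 m.
ω = v/|dx/dθ| = 1.21/0.12839 = 9.4246 rad/s.
N = 60ω/(2π) = 89.999 rpm.

90.0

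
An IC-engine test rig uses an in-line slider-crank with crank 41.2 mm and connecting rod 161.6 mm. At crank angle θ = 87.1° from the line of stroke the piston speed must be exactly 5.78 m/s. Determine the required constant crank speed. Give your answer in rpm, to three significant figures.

1320

For an in-line slider-crank, |v_piston| = rω|sinθ|·[1 + r cosθ/√(L² − r² sin²θ)].
With r = 0.0412 m, L = 0.1616 m, θ = 87.1°: the bracketed kinematic factor |dx/dθ| = 0.041696 m.
ω = v/|dx/dθ| = 5.78/0.041696 = 138.62 rad/s.
N = 60ω/(2π) = 1323.7 rpm.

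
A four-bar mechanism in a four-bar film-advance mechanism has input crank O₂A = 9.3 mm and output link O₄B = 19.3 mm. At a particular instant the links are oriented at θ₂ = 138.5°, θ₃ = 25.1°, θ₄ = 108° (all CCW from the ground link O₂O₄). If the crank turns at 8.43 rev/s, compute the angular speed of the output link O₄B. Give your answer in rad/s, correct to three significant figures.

23.6

ω₂ = 52.97 rad/s (from 8.43 rev/s).
Differentiating the loop-closure r₂e^{iθ₂}+r₃e^{iθ₃}=r₁+r₄e^{iθ₄} gives r₂ω₂e^{iθ₂}+r₃ω₃e^{iθ₃}=r₄ω₄e^{iθ₄}.
Eliminating the other unknown: ω₄ = r₂ω₂ sin(θ₂−θ₃) / [r₄ sin(θ₄−θ₃)].
Numerator sine = +0.91775; denominator sine = +0.99233.
Result = 0.0093·52.97·(+0.91775) / (0.0193·(+0.99233)) = +23.605 rad/s; magnitude 23.605 rad/s.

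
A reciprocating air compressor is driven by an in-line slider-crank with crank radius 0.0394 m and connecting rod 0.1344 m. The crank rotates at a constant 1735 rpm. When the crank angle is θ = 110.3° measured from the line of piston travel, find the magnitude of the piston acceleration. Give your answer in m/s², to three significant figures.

748

ω = 2π·1735/60 = 181.7 rad/s
x(θ) = r cosθ + √(L² − r² sin²θ); with ω constant, a = ω²·d²x/dθ².
d²x/dθ² = −r cosθ − r²(cos2θ)/√u − r⁴ sin²2θ/(4u^{3/2}),  u = L² − r² sin²θ = 0.0166978 m².
Substituting r = 0.0394 m, L = 0.1344 m, θ = 110.3°: d²x/dθ² = +0.022672 m.
a = ω²·d²x/dθ² = (181.7)²·(+0.022672) = +748.43 m/s²;  |a| = 748.43 m/s².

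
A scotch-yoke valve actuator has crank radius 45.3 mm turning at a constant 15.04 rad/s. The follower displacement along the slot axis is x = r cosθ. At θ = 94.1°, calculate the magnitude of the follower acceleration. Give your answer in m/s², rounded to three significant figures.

0.733

ω = 15.04 rad/s
x = r cosθ ⇒ ẍ = −rω² cosθ (ω constant).
|a| = rω²|cosθ| = 0.0453·(15.04)²·|cos 94.1°| = 0.73263 m/s².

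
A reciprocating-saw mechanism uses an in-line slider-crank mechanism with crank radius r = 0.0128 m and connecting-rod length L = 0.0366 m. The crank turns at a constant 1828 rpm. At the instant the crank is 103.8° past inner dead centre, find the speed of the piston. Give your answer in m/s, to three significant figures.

ω = 2π·1828/60 = 191.4 rad/s
For an in-line slider-crank, x = r cosθ + √(L² − r² sin²θ), so v = −rω sinθ·[1 + r cosθ/√(L² − r² sin²θ)].
With r = 0.0128 m, L = 0.0366 m, θ = 103.8°: √(L² − r² sin²θ) = 0.034424 m.
v = −0.0128·191.4·0.97113·[1 + 0.0128·-0.23853/0.034424] = -2.1685 m/s.
|v| = 2.1685 m/s.

2.17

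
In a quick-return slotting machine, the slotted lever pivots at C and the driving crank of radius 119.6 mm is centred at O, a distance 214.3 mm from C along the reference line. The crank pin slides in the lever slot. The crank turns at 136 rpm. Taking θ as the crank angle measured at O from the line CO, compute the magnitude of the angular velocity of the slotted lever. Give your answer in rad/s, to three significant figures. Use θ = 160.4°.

11.7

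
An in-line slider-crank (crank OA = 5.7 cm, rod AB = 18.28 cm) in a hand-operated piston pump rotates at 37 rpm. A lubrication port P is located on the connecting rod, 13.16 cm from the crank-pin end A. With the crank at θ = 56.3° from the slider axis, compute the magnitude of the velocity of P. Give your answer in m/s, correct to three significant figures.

0.210

ω = 3.875 rad/s.  Crank-pin speed |V_A| = rω = 0.22085 m/s, perpendicular to OA.
Rod angle: sinφ = −(r/L) sinθ ⇒ φ = -15.035°; ω_rod = −rω cosθ/√(L²−r²sin²θ) = -0.69411 rad/s.
V_P = V_A + ω_rod × AP, with AP = 0.1316 m along the rod.
Components: V_Px = −rω sinθ − a·ω_rod·sinφ = -0.20744 m/s;  V_Py = rω cosθ + a·ω_rod·cosφ = +0.034322 m/s.
|V_P| = √(V_Px² + V_Py²) = 0.21026 m/s.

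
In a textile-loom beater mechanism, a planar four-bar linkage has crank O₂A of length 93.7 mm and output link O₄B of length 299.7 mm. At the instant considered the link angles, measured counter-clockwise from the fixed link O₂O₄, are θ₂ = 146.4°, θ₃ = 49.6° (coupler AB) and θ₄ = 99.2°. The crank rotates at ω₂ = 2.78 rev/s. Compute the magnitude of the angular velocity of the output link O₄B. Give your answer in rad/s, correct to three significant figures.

ω₂ = 17.47 rad/s (from 2.78 rev/s).
Differentiating the loop-closure r₂e^{iθ₂}+r₃e^{iθ₃}=r₁+r₄e^{iθ₄} gives r₂ω₂e^{iθ₂}+r₃ω₃e^{iθ₃}=r₄ω₄e^{iθ₄}.
Eliminating the other unknown: ω₄ = r₂ω₂ sin(θ₂−θ₃) / [r₄ sin(θ₄−θ₃)].
Numerator sine = +0.99297; denominator sine = +0.76154.
Result = 0.0937·17.47·(+0.99297) / (0.2997·(+0.76154)) = +7.1207 rad/s; magnitude 7.1207 rad/s.

7.12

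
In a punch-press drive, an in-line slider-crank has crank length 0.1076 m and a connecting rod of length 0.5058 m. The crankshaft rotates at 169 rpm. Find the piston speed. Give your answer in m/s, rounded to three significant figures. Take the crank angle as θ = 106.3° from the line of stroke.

ω = 2π·169/60 = 17.7 rad/s
For an in-line slider-crank, x = r cosθ + √(L² − r² sin²θ), so v = −rω sinθ·[1 + r cosθ/√(L² − r² sin²θ)].
With r = 0.1076 m, L = 0.5058 m, θ = 106.3°: √(L² − r² sin²θ) = 0.49514 m.
v = −0.1076·17.7·0.95981·[1 + 0.1076·-0.28067/0.49514] = -1.7162 m/s.
|v| = 1.7162 m/s.

1.72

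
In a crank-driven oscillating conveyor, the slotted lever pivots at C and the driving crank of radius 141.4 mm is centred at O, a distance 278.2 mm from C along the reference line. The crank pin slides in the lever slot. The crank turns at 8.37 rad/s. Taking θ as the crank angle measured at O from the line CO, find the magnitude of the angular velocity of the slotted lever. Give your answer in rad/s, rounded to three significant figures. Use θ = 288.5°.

ω = 8.37 rad/s
Crank pin A relative to C: A = (d + r cosθ, r sinθ); lever angle φ = atan2(r sinθ, d + r cosθ).
Differentiating tanφ: φ̇ = rω(d cosθ + r)/(d² + r² + 2dr cosθ).
d² + r² + 2dr cosθ = |CA|² = 0.122353 m²;  d cosθ + r = +0.22967 m.
|ω_lever| = |0.1414·8.37·+0.22967| / 0.122353 = 2.2216 rad/s.

2.22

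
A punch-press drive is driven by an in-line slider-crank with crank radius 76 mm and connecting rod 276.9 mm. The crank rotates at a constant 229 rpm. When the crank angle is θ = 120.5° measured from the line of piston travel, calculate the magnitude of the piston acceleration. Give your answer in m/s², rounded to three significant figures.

28.0

ω = 2π·229/60 = 23.98 rad/s
x(θ) = r cosθ + √(L² − r² sin²θ); with ω constant, a = ω²·d²x/dθ².
d²x/dθ² = −r cosθ − r²(cos2θ)/√u − r⁴ sin²2θ/(4u^{3/2}),  u = L² − r² sin²θ = 0.0723855 m².
Substituting r = 0.076 m, L = 0.2769 m, θ = 120.5°: d²x/dθ² = +0.048653 m.
a = ω²·d²x/dθ² = (23.98)²·(+0.048653) = +27.98 m/s²;  |a| = 27.98 m/s².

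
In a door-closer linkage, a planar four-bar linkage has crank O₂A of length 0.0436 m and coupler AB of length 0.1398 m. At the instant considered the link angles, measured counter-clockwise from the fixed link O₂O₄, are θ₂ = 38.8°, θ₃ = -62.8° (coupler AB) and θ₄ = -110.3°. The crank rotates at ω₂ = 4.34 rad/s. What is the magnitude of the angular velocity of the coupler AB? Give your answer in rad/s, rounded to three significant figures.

ω₂ = 4.34 rad/s
Differentiating the loop-closure r₂e^{iθ₂}+r₃e^{iθ₃}=r₁+r₄e^{iθ₄} gives r₂ω₂e^{iθ₂}+r₃ω₃e^{iθ₃}=r₄ω₄e^{iθ₄}.
Eliminating the other unknown: ω₃ = r₂ω₂ sin(θ₄−θ₂) / [r₃ sin(θ₃−θ₄)].
Numerator sine = -0.51354; denominator sine = +0.73728.
Result = 0.0436·4.34·(-0.51354) / (0.1398·(+0.73728)) = -0.94279 rad/s; magnitude 0.94279 rad/s.

0.943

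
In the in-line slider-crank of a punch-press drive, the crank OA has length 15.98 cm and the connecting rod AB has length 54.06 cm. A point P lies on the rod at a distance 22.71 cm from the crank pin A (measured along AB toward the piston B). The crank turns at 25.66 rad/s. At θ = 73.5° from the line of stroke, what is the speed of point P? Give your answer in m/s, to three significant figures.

4.13

ω = 25.66 rad/s.  Crank-pin speed |V_A| = rω = 4.1005 m/s, perpendicular to OA.
Rod angle: sinφ = −(r/L) sinθ ⇒ φ = -16.465°; ω_rod = −rω cosθ/√(L²−r²sin²θ) = -2.2464 rad/s.
V_P = V_A + ω_rod × AP, with AP = 0.2271 m along the rod.
Components: V_Px = −rω sinθ − a·ω_rod·sinφ = -4.0762 m/s;  V_Py = rω cosθ + a·ω_rod·cosφ = +0.67536 m/s.
|V_P| = √(V_Px² + V_Py²) = 4.1318 m/s.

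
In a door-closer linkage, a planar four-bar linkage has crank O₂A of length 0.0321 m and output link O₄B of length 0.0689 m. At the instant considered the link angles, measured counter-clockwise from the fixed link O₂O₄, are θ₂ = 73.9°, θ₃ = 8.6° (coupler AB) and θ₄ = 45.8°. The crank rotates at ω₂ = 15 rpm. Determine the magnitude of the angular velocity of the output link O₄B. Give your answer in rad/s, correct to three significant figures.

ω₂ = 1.571 rad/s (from 15 rpm).
Differentiating the loop-closure r₂e^{iθ₂}+r₃e^{iθ₃}=r₁+r₄e^{iθ₄} gives r₂ω₂e^{iθ₂}+r₃ω₃e^{iθ₃}=r₄ω₄e^{iθ₄}.
Eliminating the other unknown: ω₄ = r₂ω₂ sin(θ₂−θ₃) / [r₄ sin(θ₄−θ₃)].
Numerator sine = +0.90851; denominator sine = +0.60460.
Result = 0.0321·1.571·(+0.90851) / (0.0689·(+0.60460)) = +1.0997 rad/s; magnitude 1.0997 rad/s.

1.10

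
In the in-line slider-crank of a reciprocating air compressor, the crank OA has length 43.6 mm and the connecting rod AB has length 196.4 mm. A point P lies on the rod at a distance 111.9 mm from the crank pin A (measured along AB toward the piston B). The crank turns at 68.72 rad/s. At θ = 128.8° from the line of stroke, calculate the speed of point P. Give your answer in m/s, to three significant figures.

ω = 68.72 rad/s.  Crank-pin speed |V_A| = rω = 2.9962 m/s, perpendicular to OA.
Rod angle: sinφ = −(r/L) sinθ ⇒ φ = -9.963°; ω_rod = −rω cosθ/√(L²−r²sin²θ) = +9.7056 rad/s.
V_P = V_A + ω_rod × AP, with AP = 0.1119 m along the rod.
Components: V_Px = −rω sinθ − a·ω_rod·sinφ = -2.1471 m/s;  V_Py = rω cosθ + a·ω_rod·cosφ = -0.80775 m/s.
|V_P| = √(V_Px² + V_Py²) = 2.2941 m/s.

2.29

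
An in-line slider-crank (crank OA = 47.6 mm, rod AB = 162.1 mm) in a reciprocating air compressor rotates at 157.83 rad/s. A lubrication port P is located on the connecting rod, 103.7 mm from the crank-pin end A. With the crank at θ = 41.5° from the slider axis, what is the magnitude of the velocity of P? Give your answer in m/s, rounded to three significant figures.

6.04

ω = 157.8 rad/s.  Crank-pin speed |V_A| = rω = 7.5127 m/s, perpendicular to OA.
Rod angle: sinφ = −(r/L) sinθ ⇒ φ = -11.220°; ω_rod = −rω cosθ/√(L²−r²sin²θ) = -35.388 rad/s.
V_P = V_A + ω_rod × AP, with AP = 0.1037 m along the rod.
Components: V_Px = −rω sinθ − a·ω_rod·sinφ = -5.6921 m/s;  V_Py = rω cosθ + a·ω_rod·cosφ = +2.0271 m/s.
|V_P| = √(V_Px² + V_Py²) = 6.0423 m/s.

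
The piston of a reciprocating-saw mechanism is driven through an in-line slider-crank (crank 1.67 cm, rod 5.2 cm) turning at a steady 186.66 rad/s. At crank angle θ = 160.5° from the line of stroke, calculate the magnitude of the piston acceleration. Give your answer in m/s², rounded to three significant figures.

ω = 186.7 rad/s
x(θ) = r cosθ + √(L² − r² sin²θ); with ω constant, a = ω²·d²x/dθ².
d²x/dθ² = −r cosθ − r²(cos2θ)/√u − r⁴ sin²2θ/(4u^{3/2}),  u = L² − r² sin²θ = 0.00267292 m².
Substituting r = 0.0167 m, L = 0.052 m, θ = 160.5°: d²x/dθ² = +0.011494 m.
a = ω²·d²x/dθ² = (186.7)²·(+0.011494) = +400.48 m/s²;  |a| = 400.48 m/s².

400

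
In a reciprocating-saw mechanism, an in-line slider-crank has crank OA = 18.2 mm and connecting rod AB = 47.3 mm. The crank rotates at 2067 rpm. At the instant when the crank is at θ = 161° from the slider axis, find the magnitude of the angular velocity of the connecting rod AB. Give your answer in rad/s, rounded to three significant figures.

ω = 216.5 rad/s (converted from 2067 rpm).
The rod makes angle φ with the slider axis where L sinφ = r sinθ; differentiating, L cosφ·φ̇ = r ω cosθ.
L cosφ = √(L² − r² sin²θ) = 0.046927 m.
|ω_rod| = r ω |cosθ| / √(L² − r² sin²θ) = 0.0182·216.5·0.94552/0.046927 = 79.375 rad/s.

79.4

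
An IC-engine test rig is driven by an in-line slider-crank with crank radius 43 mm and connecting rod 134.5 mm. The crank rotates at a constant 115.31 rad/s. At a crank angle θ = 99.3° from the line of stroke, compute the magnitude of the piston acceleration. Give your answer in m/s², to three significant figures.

274

ω = 115.3 rad/s
x(θ) = r cosθ + √(L² − r² sin²θ); with ω constant, a = ω²·d²x/dθ².
d²x/dθ² = −r cosθ − r²(cos2θ)/√u − r⁴ sin²2θ/(4u^{3/2}),  u = L² − r² sin²θ = 0.0162895 m².
Substituting r = 0.043 m, L = 0.1345 m, θ = 99.3°: d²x/dθ² = +0.020638 m.
a = ω²·d²x/dθ² = (115.3)²·(+0.020638) = +274.41 m/s²;  |a| = 274.41 m/s².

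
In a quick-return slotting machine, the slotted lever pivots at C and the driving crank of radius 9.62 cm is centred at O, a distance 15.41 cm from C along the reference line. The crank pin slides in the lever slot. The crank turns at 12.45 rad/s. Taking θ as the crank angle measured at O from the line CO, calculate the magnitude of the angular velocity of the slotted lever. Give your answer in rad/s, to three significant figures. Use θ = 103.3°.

ω = 12.45 rad/s
Crank pin A relative to C: A = (d + r cosθ, r sinθ); lever angle φ = atan2(r sinθ, d + r cosθ).
Differentiating tanφ: φ̇ = rω(d cosθ + r)/(d² + r² + 2dr cosθ).
d² + r² + 2dr cosθ = |CA|² = 0.0261805 m²;  d cosθ + r = +0.060749 m.
|ω_lever| = |0.0962·12.45·+0.060749| / 0.0261805 = 2.7791 rad/s.

2.78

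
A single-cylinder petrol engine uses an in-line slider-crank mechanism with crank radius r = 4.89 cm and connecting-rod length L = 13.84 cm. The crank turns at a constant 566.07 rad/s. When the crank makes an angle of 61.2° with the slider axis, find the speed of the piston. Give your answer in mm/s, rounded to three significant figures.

28600

ω = 566.1 rad/s
For an in-line slider-crank, x = r cosθ + √(L² − r² sin²θ), so v = −rω sinθ·[1 + r cosθ/√(L² − r² sin²θ)].
With r = 0.0489 m, L = 0.1384 m, θ = 61.2°: √(L² − r² sin²θ) = 0.1316 m.
v = −0.0489·566.1·0.87631·[1 + 0.0489·0.48175/0.1316] = -28.599 m/s.
|v| = 28.599 m/s = 28599 mm/s.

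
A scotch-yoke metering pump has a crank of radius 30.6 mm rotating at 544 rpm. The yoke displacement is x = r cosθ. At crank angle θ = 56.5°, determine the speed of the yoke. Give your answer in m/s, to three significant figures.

ω = 56.97 rad/s (from 544 rpm).
x = r cosθ ⇒ ẋ = −rω sinθ.
|v| = rω|sinθ| = 0.0306·56.97·|sin 56.5°| = 1.4536 m/s.

1.45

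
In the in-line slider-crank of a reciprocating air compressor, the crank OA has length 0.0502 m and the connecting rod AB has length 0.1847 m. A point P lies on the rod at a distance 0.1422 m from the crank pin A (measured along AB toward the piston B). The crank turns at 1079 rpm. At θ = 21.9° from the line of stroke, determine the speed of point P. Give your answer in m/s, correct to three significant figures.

2.80

ω = 113 rad/s.  Crank-pin speed |V_A| = rω = 5.6722 m/s, perpendicular to OA.
Rod angle: sinφ = −(r/L) sinθ ⇒ φ = -5.818°; ω_rod = −rω cosθ/√(L²−r²sin²θ) = -28.642 rad/s.
V_P = V_A + ω_rod × AP, with AP = 0.1422 m along the rod.
Components: V_Px = −rω sinθ − a·ω_rod·sinφ = -2.5286 m/s;  V_Py = rω cosθ + a·ω_rod·cosφ = +1.211 m/s.
|V_P| = √(V_Px² + V_Py²) = 2.8036 m/s.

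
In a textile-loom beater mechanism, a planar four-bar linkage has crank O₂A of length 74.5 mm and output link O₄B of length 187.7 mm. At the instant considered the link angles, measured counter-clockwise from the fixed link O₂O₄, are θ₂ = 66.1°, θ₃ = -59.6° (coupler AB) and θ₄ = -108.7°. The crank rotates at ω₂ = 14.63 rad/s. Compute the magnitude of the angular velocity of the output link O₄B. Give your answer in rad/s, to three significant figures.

6.24

ω₂ = 14.63 rad/s
Differentiating the loop-closure r₂e^{iθ₂}+r₃e^{iθ₃}=r₁+r₄e^{iθ₄} gives r₂ω₂e^{iθ₂}+r₃ω₃e^{iθ₃}=r₄ω₄e^{iθ₄}.
Eliminating the other unknown: ω₄ = r₂ω₂ sin(θ₂−θ₃) / [r₄ sin(θ₄−θ₃)].
Numerator sine = +0.81208; denominator sine = -0.75585.
Result = 0.0745·14.63·(+0.81208) / (0.1877·(-0.75585)) = -6.2388 rad/s; magnitude 6.2388 rad/s.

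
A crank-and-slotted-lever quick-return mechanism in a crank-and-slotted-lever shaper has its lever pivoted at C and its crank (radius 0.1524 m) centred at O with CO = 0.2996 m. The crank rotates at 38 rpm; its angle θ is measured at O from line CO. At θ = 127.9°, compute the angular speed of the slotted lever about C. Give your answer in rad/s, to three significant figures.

ω = 3.979 rad/s (from 38 rpm).
Crank pin A relative to C: A = (d + r cosθ, r sinθ); lever angle φ = atan2(r sinθ, d + r cosθ).
Differentiating tanφ: φ̇ = rω(d cosθ + r)/(d² + r² + 2dr cosθ).
d² + r² + 2dr cosθ = |CA|² = 0.0568906 m²;  d cosθ + r = -0.03164 m.
|ω_lever| = |0.1524·3.979·-0.03164| / 0.0568906 = 0.33728 rad/s.

0.337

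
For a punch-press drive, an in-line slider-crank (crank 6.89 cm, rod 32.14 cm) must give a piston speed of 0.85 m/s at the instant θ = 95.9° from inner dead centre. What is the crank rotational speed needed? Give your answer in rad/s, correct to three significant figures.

12.7

For an in-line slider-crank, |v_piston| = rω|sinθ|·[1 + r cosθ/√(L² − r² sin²θ)].
With r = 0.0689 m, L = 0.3214 m, θ = 95.9°: the bracketed kinematic factor |dx/dθ| = 0.066989 m.
ω = v/|dx/dθ| = 0.85/0.066989 = 12.689 rad/s.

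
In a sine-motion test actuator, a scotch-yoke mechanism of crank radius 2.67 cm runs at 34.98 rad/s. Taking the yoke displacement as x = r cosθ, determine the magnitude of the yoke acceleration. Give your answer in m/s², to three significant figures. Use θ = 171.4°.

ω = 34.98 rad/s
x = r cosθ ⇒ ẍ = −rω² cosθ (ω constant).
|a| = rω²|cosθ| = 0.0267·(34.98)²·|cos 171.4°| = 32.303 m/s².

32.3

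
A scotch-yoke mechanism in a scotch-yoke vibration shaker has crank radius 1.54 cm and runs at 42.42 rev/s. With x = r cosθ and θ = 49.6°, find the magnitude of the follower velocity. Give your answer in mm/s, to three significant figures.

ω = 266.5 rad/s (from 42.42 rev/s).
x = r cosθ ⇒ ẋ = −rω sinθ.
|v| = rω|sinθ| = 0.0154·266.5·|sin 49.6°| = 3.1258 m/s = 3125.8 mm/s.

3130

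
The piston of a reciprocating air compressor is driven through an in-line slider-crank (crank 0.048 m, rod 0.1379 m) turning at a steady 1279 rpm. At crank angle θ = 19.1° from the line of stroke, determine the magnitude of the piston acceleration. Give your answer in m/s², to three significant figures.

1050

ω = 2π·1279/60 = 133.9 rad/s
x(θ) = r cosθ + √(L² − r² sin²θ); with ω constant, a = ω²·d²x/dθ².
d²x/dθ² = −r cosθ − r²(cos2θ)/√u − r⁴ sin²2θ/(4u^{3/2}),  u = L² − r² sin²θ = 0.0187697 m².
Substituting r = 0.048 m, L = 0.1379 m, θ = 19.1°: d²x/dθ² = -0.058771 m.
a = ω²·d²x/dθ² = (133.9)²·(-0.058771) = -1054.3 m/s²;  |a| = 1054.3 m/s².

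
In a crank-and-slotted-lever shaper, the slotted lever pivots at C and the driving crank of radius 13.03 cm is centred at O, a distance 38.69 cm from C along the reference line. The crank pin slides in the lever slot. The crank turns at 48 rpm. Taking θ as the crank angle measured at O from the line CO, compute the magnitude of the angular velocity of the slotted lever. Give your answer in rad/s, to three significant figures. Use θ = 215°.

1.45

ω = 5.027 rad/s (from 48 rpm).
Crank pin A relative to C: A = (d + r cosθ, r sinθ); lever angle φ = atan2(r sinθ, d + r cosθ).
Differentiating tanφ: φ̇ = rω(d cosθ + r)/(d² + r² + 2dr cosθ).
d² + r² + 2dr cosθ = |CA|² = 0.0840778 m²;  d cosθ + r = -0.18663 m.
|ω_lever| = |0.1303·5.027·-0.18663| / 0.0840778 = 1.4538 rad/s.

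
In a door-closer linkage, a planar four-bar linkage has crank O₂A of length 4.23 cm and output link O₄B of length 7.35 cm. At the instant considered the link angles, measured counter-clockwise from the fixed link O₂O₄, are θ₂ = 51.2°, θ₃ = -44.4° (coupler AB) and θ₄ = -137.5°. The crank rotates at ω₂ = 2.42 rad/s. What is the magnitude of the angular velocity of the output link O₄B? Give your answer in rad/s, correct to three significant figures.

1.39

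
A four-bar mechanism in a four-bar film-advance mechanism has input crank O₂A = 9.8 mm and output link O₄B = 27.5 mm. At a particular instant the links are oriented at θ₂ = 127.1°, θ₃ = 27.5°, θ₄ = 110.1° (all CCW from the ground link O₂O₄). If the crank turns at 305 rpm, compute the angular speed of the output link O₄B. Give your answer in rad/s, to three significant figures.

ω₂ = 31.94 rad/s (from 305 rpm).
Differentiating the loop-closure r₂e^{iθ₂}+r₃e^{iθ₃}=r₁+r₄e^{iθ₄} gives r₂ω₂e^{iθ₂}+r₃ω₃e^{iθ₃}=r₄ω₄e^{iθ₄}.
Eliminating the other unknown: ω₄ = r₂ω₂ sin(θ₂−θ₃) / [r₄ sin(θ₄−θ₃)].
Numerator sine = +0.98600; denominator sine = +0.99167.
Result = 0.0098·31.94·(+0.98600) / (0.0275·(+0.99167)) = +11.317 rad/s; magnitude 11.317 rad/s.

11.3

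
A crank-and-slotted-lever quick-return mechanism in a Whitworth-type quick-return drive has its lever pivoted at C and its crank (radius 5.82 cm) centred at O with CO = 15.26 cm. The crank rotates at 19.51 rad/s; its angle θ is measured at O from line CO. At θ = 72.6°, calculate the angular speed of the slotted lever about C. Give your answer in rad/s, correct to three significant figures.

ω = 19.51 rad/s
Crank pin A relative to C: A = (d + r cosθ, r sinθ); lever angle φ = atan2(r sinθ, d + r cosθ).
Differentiating tanφ: φ̇ = rω(d cosθ + r)/(d² + r² + 2dr cosθ).
d² + r² + 2dr cosθ = |CA|² = 0.0319858 m²;  d cosθ + r = +0.10383 m.
|ω_lever| = |0.0582·19.51·+0.10383| / 0.0319858 = 3.6861 rad/s.

3.69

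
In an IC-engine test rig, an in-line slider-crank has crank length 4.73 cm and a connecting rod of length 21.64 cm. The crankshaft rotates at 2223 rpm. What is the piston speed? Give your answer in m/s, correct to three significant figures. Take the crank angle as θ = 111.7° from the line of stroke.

ω = 2π·2223/60 = 232.8 rad/s
For an in-line slider-crank, x = r cosθ + √(L² − r² sin²θ), so v = −rω sinθ·[1 + r cosθ/√(L² − r² sin²θ)].
With r = 0.0473 m, L = 0.2164 m, θ = 111.7°: √(L² − r² sin²θ) = 0.21189 m.
v = −0.0473·232.8·0.92913·[1 + 0.0473·-0.36975/0.21189] = -9.3863 m/s.
|v| = 9.3863 m/s.

9.39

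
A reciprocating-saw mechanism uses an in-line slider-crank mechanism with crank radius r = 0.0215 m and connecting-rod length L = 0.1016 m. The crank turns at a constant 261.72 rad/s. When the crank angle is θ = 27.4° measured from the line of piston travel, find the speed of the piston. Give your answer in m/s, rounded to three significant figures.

3.08

ω = 261.7 rad/s
For an in-line slider-crank, x = r cosθ + √(L² − r² sin²θ), so v = −rω sinθ·[1 + r cosθ/√(L² − r² sin²θ)].
With r = 0.0215 m, L = 0.1016 m, θ = 27.4°: √(L² − r² sin²θ) = 0.10112 m.
v = −0.0215·261.7·0.46020·[1 + 0.0215·0.88782/0.10112] = -3.0784 m/s.
|v| = 3.0784 m/s.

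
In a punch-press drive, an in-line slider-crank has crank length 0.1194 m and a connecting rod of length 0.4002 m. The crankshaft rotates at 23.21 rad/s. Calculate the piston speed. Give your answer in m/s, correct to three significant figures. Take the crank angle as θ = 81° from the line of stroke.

ω = 23.21 rad/s
For an in-line slider-crank, x = r cosθ + √(L² − r² sin²θ), so v = −rω sinθ·[1 + r cosθ/√(L² − r² sin²θ)].
With r = 0.1194 m, L = 0.4002 m, θ = 81°: √(L² − r² sin²θ) = 0.38243 m.
v = −0.1194·23.21·0.98769·[1 + 0.1194·0.15643/0.38243] = -2.8708 m/s.
|v| = 2.8708 m/s.

2.87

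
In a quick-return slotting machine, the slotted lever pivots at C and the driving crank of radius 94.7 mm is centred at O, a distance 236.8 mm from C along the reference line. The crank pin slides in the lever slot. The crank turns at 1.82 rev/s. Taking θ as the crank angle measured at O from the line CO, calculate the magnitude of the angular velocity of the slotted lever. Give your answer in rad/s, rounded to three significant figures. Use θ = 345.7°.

ω = 11.44 rad/s (from 1.82 rev/s).
Crank pin A relative to C: A = (d + r cosθ, r sinθ); lever angle φ = atan2(r sinθ, d + r cosθ).
Differentiating tanφ: φ̇ = rω(d cosθ + r)/(d² + r² + 2dr cosθ).
d² + r² + 2dr cosθ = |CA|² = 0.108503 m²;  d cosθ + r = +0.32416 m.
|ω_lever| = |0.0947·11.44·+0.32416| / 0.108503 = 3.2354 rad/s.

3.24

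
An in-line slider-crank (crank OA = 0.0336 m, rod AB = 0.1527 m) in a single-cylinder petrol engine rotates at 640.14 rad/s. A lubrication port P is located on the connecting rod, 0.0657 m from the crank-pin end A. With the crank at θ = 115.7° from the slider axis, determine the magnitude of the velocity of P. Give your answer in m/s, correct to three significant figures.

19.3

ω = 640.1 rad/s.  Crank-pin speed |V_A| = rω = 21.509 m/s, perpendicular to OA.
Rod angle: sinφ = −(r/L) sinθ ⇒ φ = -11.436°; ω_rod = −rω cosθ/√(L²−r²sin²θ) = +62.321 rad/s.
V_P = V_A + ω_rod × AP, with AP = 0.0657 m along the rod.
Components: V_Px = −rω sinθ − a·ω_rod·sinφ = -18.569 m/s;  V_Py = rω cosθ + a·ω_rod·cosφ = -5.3143 m/s.
|V_P| = √(V_Px² + V_Py²) = 19.315 m/s.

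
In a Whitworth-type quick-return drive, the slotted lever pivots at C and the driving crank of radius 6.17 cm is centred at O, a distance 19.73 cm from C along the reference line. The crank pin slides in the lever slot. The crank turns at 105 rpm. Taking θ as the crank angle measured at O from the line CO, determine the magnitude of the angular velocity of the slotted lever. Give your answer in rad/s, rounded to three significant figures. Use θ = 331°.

ω = 11 rad/s (from 105 rpm).
Crank pin A relative to C: A = (d + r cosθ, r sinθ); lever angle φ = atan2(r sinθ, d + r cosθ).
Differentiating tanφ: φ̇ = rω(d cosθ + r)/(d² + r² + 2dr cosθ).
d² + r² + 2dr cosθ = |CA|² = 0.0640284 m²;  d cosθ + r = +0.23426 m.
|ω_lever| = |0.0617·11·+0.23426| / 0.0640284 = 2.4822 rad/s.

2.48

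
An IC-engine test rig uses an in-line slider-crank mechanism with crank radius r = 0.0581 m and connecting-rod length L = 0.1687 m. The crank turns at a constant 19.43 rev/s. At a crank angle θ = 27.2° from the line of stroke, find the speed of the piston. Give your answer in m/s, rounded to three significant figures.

4.25

ω = 2π·19.4 = 122.1 rad/s
For an in-line slider-crank, x = r cosθ + √(L² − r² sin²θ), so v = −rω sinθ·[1 + r cosθ/√(L² − r² sin²θ)].
With r = 0.0581 m, L = 0.1687 m, θ = 27.2°: √(L² − r² sin²θ) = 0.1666 m.
v = −0.0581·122.1·0.45710·[1 + 0.0581·0.88942/0.1666] = -4.2479 m/s.
|v| = 4.2479 m/s.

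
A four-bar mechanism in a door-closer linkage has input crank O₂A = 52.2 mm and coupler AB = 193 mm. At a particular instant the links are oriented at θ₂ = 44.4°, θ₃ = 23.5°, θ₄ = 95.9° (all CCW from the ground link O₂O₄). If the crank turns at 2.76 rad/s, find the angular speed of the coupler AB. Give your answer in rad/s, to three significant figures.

0.613

ω₂ = 2.76 rad/s
Differentiating the loop-closure r₂e^{iθ₂}+r₃e^{iθ₃}=r₁+r₄e^{iθ₄} gives r₂ω₂e^{iθ₂}+r₃ω₃e^{iθ₃}=r₄ω₄e^{iθ₄}.
Eliminating the other unknown: ω₃ = r₂ω₂ sin(θ₄−θ₂) / [r₃ sin(θ₃−θ₄)].
Numerator sine = +0.78261; denominator sine = -0.95319.
Result = 0.0522·2.76·(+0.78261) / (0.193·(-0.95319)) = -0.6129 rad/s; magnitude 0.6129 rad/s.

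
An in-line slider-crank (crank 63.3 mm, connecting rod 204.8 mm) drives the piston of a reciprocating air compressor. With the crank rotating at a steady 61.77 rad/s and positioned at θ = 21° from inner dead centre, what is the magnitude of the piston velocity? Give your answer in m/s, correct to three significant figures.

ω = 61.77 rad/s
For an in-line slider-crank, x = r cosθ + √(L² − r² sin²θ), so v = −rω sinθ·[1 + r cosθ/√(L² − r² sin²θ)].
With r = 0.0633 m, L = 0.2048 m, θ = 21°: √(L² − r² sin²θ) = 0.20354 m.
v = −0.0633·61.77·0.35837·[1 + 0.0633·0.93358/0.20354] = -1.8081 m/s.
|v| = 1.8081 m/s.

1.81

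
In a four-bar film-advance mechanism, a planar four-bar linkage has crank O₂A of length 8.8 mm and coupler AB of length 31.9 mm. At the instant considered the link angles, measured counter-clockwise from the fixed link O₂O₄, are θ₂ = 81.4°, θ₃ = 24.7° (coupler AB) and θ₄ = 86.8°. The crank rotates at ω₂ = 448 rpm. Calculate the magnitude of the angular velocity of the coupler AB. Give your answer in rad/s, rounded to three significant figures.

1.38

ω₂ = 46.91 rad/s (from 448 rpm).
Differentiating the loop-closure r₂e^{iθ₂}+r₃e^{iθ₃}=r₁+r₄e^{iθ₄} gives r₂ω₂e^{iθ₂}+r₃ω₃e^{iθ₃}=r₄ω₄e^{iθ₄}.
Eliminating the other unknown: ω₃ = r₂ω₂ sin(θ₄−θ₂) / [r₃ sin(θ₃−θ₄)].
Numerator sine = +0.09411; denominator sine = -0.88377.
Result = 0.0088·46.91·(+0.09411) / (0.0319·(-0.88377)) = -1.3781 rad/s; magnitude 1.3781 rad/s.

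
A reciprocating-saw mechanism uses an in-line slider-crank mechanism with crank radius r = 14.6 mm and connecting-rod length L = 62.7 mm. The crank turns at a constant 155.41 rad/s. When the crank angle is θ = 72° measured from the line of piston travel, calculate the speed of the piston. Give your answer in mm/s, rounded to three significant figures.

ω = 155.4 rad/s
For an in-line slider-crank, x = r cosθ + √(L² − r² sin²θ), so v = −rω sinθ·[1 + r cosθ/√(L² − r² sin²θ)].
With r = 0.0146 m, L = 0.0627 m, θ = 72°: √(L² − r² sin²θ) = 0.061143 m.
v = −0.0146·155.4·0.95106·[1 + 0.0146·0.30902/0.061143] = -2.3172 m/s.
|v| = 2.3172 m/s = 2317.2 mm/s.

2320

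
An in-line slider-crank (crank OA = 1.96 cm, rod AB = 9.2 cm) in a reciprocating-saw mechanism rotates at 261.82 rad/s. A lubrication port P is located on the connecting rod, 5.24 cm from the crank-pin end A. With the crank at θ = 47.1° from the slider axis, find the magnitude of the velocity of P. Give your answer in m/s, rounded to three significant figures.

ω = 261.8 rad/s.  Crank-pin speed |V_A| = rω = 5.1317 m/s, perpendicular to OA.
Rod angle: sinφ = −(r/L) sinθ ⇒ φ = -8.978°; ω_rod = −rω cosθ/√(L²−r²sin²θ) = -38.441 rad/s.
V_P = V_A + ω_rod × AP, with AP = 0.0524 m along the rod.
Components: V_Px = −rω sinθ − a·ω_rod·sinφ = -4.0735 m/s;  V_Py = rω cosθ + a·ω_rod·cosφ = +1.5036 m/s.
|V_P| = √(V_Px² + V_Py²) = 4.3422 m/s.

4.34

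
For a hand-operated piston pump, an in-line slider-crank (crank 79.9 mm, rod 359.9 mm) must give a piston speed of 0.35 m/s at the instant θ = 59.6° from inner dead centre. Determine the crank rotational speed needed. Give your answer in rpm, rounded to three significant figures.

For an in-line slider-crank, |v_piston| = rω|sinθ|·[1 + r cosθ/√(L² − r² sin²θ)].
With r = 0.0799 m, L = 0.3599 m, θ = 59.6°: the bracketed kinematic factor |dx/dθ| = 0.076803 m.
ω = v/|dx/dθ| = 0.35/0.076803 = 4.5571 rad/s.
N = 60ω/(2π) = 43.517 rpm.

43.5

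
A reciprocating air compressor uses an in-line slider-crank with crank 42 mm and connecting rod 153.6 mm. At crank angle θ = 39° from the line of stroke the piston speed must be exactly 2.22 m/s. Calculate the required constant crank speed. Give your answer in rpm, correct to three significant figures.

For an in-line slider-crank, |v_piston| = rω|sinθ|·[1 + r cosθ/√(L² − r² sin²θ)].
With r = 0.042 m, L = 0.1536 m, θ = 39°: the bracketed kinematic factor |dx/dθ| = 0.032133 m.
ω = v/|dx/dθ| = 2.22/0.032133 = 69.087 rad/s.
N = 60ω/(2π) = 659.74 rpm.

660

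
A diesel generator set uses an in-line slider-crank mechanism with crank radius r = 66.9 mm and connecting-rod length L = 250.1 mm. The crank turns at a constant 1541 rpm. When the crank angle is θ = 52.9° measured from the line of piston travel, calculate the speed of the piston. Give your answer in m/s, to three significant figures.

ω = 2π·1541/60 = 161.4 rad/s
For an in-line slider-crank, x = r cosθ + √(L² − r² sin²θ), so v = −rω sinθ·[1 + r cosθ/√(L² − r² sin²θ)].
With r = 0.0669 m, L = 0.2501 m, θ = 52.9°: √(L² − r² sin²θ) = 0.24434 m.
v = −0.0669·161.4·0.79758·[1 + 0.0669·0.60321/0.24434] = -10.033 m/s.
|v| = 10.033 m/s.

10.0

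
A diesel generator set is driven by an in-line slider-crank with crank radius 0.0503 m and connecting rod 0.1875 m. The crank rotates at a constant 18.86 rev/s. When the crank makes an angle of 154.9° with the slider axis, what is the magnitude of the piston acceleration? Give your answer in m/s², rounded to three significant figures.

ω = 2π·18.9 = 118.5 rad/s
x(θ) = r cosθ + √(L² − r² sin²θ); with ω constant, a = ω²·d²x/dθ².
d²x/dθ² = −r cosθ − r²(cos2θ)/√u − r⁴ sin²2θ/(4u^{3/2}),  u = L² − r² sin²θ = 0.034701 m².
Substituting r = 0.0503 m, L = 0.1875 m, θ = 154.9°: d²x/dθ² = +0.03671 m.
a = ω²·d²x/dθ² = (118.5)²·(+0.03671) = +515.5 m/s²;  |a| = 515.5 m/s².

515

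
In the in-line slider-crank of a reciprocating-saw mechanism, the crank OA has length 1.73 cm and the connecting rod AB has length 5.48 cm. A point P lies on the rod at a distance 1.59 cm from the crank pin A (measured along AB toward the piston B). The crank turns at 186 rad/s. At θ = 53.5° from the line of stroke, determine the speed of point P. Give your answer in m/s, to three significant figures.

3.05

ω = 186 rad/s.  Crank-pin speed |V_A| = rω = 3.2178 m/s, perpendicular to OA.
Rod angle: sinφ = −(r/L) sinθ ⇒ φ = -14.701°; ω_rod = −rω cosθ/√(L²−r²sin²θ) = -36.109 rad/s.
V_P = V_A + ω_rod × AP, with AP = 0.0159 m along the rod.
Components: V_Px = −rω sinθ − a·ω_rod·sinφ = -2.7324 m/s;  V_Py = rω cosθ + a·ω_rod·cosφ = +1.3587 m/s.
|V_P| = √(V_Px² + V_Py²) = 3.0515 m/s.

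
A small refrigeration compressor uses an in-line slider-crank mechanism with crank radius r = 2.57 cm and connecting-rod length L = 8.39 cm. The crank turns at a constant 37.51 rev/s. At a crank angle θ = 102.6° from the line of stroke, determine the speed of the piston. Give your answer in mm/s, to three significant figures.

5500

ω = 2π·37.5 = 235.7 rad/s
For an in-line slider-crank, x = r cosθ + √(L² − r² sin²θ), so v = −rω sinθ·[1 + r cosθ/√(L² − r² sin²θ)].
With r = 0.0257 m, L = 0.0839 m, θ = 102.6°: √(L² − r² sin²θ) = 0.080063 m.
v = −0.0257·235.7·0.97592·[1 + 0.0257·-0.21814/0.080063] = -5.4972 m/s.
|v| = 5.4972 m/s = 5497.2 mm/s.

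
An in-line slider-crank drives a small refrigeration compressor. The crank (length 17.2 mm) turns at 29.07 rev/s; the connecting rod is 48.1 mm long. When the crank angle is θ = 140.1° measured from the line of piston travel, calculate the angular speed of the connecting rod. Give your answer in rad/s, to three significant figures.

ω = 182.7 rad/s (converted from 29.07 rev/s).
The rod makes angle φ with the slider axis where L sinφ = r sinθ; differentiating, L cosφ·φ̇ = r ω cosθ.
L cosφ = √(L² − r² sin²θ) = 0.046818 m.
|ω_rod| = r ω |cosθ| / √(L² − r² sin²θ) = 0.0172·182.7·0.76717/0.046818 = 51.479 rad/s.

51.5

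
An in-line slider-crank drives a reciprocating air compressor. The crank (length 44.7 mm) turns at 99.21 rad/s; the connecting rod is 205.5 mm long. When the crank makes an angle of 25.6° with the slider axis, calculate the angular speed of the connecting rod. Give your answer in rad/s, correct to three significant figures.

19.5

ω = 99.21 rad/s
The rod makes angle φ with the slider axis where L sinφ = r sinθ; differentiating, L cosφ·φ̇ = r ω cosθ.
L cosφ = √(L² − r² sin²θ) = 0.20459 m.
|ω_rod| = r ω |cosθ| / √(L² − r² sin²θ) = 0.0447·99.21·0.90183/0.20459 = 19.548 rad/s.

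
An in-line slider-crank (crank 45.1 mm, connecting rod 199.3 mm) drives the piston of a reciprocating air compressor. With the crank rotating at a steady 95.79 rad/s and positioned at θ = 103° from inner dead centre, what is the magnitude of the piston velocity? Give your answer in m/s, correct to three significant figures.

3.99

ω = 95.79 rad/s
For an in-line slider-crank, x = r cosθ + √(L² − r² sin²θ), so v = −rω sinθ·[1 + r cosθ/√(L² − r² sin²θ)].
With r = 0.0451 m, L = 0.1993 m, θ = 103°: √(L² − r² sin²θ) = 0.19439 m.
v = −0.0451·95.79·0.97437·[1 + 0.0451·-0.22495/0.19439] = -3.9897 m/s.
|v| = 3.9897 m/s.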